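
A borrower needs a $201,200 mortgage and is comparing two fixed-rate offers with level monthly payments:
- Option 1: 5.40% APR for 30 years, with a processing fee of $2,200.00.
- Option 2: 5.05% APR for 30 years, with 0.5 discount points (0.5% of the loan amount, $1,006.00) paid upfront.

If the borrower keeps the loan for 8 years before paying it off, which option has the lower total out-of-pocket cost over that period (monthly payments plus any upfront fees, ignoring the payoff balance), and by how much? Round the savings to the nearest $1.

Option 1: at 5.40% the monthly rate is 0.0045000, so the payment is 201,200 × 0.0045000 / (1 − 1.0045000^−360) = $1,129.80.
Option 2: at 5.05% the monthly rate is 0.0042083, so the payment is 201,200 × 0.0042083 / (1 − 1.0042083^−360) = $1,086.24.
Over 96 months: Option 1 costs 96 × $1,129.80 + $2,200.00 = $110,660.80; Option 2 costs 96 × $1,086.24 + $1,006.00 = $105,285.04.
Option 2 is cheaper by $110,660.80 − $105,285.04 = $5,375.76.

Option 2 by $5,376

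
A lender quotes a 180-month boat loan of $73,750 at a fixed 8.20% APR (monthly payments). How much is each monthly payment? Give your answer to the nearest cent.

Monthly rate = 8.2%/12 = 0.0068333; payment = 73,750 × 0.0068333 / (1 − (1+0.0068333)^−180) = $713.33.

$713.33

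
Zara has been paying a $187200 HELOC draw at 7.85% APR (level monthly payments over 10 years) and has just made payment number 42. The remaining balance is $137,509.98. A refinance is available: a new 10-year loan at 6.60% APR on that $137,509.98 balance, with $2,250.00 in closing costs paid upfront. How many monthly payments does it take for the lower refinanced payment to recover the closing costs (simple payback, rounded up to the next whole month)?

Current payment = 187,200 × 7.85%/12 / (1 − (1+0.0065417)^−120) = $2,256.44.
Refinanced payment = 137,509.98 × 0.0055000 / (1 − (1+0.0055000)^−120) = $1,568.40.
Monthly savings = $2,256.44 − $1,568.40 = $688.04.
Break-even = $2,250.00 / $688.04 = 3.27 → 4 months.

4 months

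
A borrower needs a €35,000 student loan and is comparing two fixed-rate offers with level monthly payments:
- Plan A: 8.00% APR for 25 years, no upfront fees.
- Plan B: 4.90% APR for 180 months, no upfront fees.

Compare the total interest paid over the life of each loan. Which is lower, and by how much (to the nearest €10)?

Plan A: monthly rate = 8%/12 = 0.0066667; payment = 35,000 × 0.0066667 / (1 − (1+0.0066667)^−300) = €270.14.
Total interest on Plan A = 300 × €270.14 − €35,000 = €46,042.00.
Plan B: at 4.90% the monthly rate is 0.0040833, so the payment is 35,000 × 0.0040833 / (1 − 1.0040833^−180) = €274.96.
Total interest on Plan B = 180 × €274.96 − €35,000 = €14,492.80.
Plan B is lower by €31,549.20.

Plan B by €31,550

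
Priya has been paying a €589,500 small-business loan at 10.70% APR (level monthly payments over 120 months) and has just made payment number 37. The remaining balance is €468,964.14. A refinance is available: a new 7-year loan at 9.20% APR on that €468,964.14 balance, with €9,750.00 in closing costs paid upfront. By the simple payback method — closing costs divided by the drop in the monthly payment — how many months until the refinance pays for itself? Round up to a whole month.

23 months

Current payment = 589,500 × 10.7%/12 / (1 − (1+0.0089167)^−120) = €8,020.58.
Refinanced payment = 468,964.14 × 0.0076667 / (1 − (1+0.0076667)^−84) = €7,592.89.
Monthly savings = €8,020.58 − €7,592.89 = €427.69.
Break-even = €9,750.00 / €427.69 = 22.80 → 23 months.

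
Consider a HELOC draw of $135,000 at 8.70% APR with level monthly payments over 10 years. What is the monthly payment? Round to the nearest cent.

At 8.70% the monthly rate is 0.0072500, so the payment is 135,000 × 0.0072500 / (1 − 1.0072500^−120) = $1,688.28.

$1,688.28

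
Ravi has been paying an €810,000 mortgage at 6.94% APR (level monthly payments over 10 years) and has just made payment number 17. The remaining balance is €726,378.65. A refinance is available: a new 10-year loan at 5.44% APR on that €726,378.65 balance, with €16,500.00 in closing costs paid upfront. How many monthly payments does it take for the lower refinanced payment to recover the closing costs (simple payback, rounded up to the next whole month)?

Current payment = 810,000 × 6.94%/12 / (1 − (1+0.0057833)^−120) = €9,379.76.
Refinanced payment = 726,378.65 × 0.0045333 / (1 − (1+0.0045333)^−120) = €7,861.54.
Monthly savings = €9,379.76 − €7,861.54 = €1,518.22.
Break-even = €16,500.00 / €1,518.22 = 10.87 → 11 months.

11 months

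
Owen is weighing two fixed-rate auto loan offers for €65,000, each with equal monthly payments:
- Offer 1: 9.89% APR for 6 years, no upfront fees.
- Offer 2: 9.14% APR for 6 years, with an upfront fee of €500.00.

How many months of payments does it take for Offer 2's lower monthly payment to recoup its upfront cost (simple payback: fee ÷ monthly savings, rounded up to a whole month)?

Offer 1: at 9.89% the monthly rate is 0.0082417, so the payment is 65,000 × 0.0082417 / (1 − 1.0082417^−72) = €1,200.58.
Offer 2: at 9.14% the monthly rate is 0.0076167, so the payment is 65,000 × 0.0076167 / (1 − 1.0076167^−72) = €1,176.18.
Monthly savings = €1,200.58 − €1,176.18 = €24.40.
Break-even = €500.00 / €24.40 = 20.49 → 21 months.

21 months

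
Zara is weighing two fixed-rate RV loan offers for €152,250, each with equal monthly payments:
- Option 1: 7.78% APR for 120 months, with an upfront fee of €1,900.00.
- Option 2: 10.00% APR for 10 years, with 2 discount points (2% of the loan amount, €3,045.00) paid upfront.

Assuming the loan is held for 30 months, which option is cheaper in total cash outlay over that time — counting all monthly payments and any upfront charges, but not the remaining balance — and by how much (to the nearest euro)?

Option 1: at 7.78% the monthly rate is 0.0064833, so the payment is 152,250 × 0.0064833 / (1 − 1.0064833^−120) = €1,829.56.
Option 2: monthly rate = 10%/12 = 0.0083333; payment = 152,250 × 0.0083333 / (1 − (1+0.0083333)^−120) = €2,011.99.
Over 30 months: Option 1 costs 30 × €1,829.56 + €1,900.00 = €56,786.80; Option 2 costs 30 × €2,011.99 + €3,045.00 = €63,404.70.
Option 1 is cheaper by €63,404.70 − €56,786.80 = €6,617.90.

Option 1 by €6,618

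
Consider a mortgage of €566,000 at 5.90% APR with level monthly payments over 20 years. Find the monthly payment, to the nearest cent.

Monthly rate = 5.9%/12 = 0.0049167; payment = 566,000 × 0.0049167 / (1 − (1+0.0049167)^−240) = €4,022.41.

€4,022.41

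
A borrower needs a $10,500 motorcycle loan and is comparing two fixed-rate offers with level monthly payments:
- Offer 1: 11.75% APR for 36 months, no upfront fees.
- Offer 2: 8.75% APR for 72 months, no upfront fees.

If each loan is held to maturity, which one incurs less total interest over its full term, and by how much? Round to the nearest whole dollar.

Offer 1: monthly rate = 11.75%/12 = 0.0097917; payment = 10,500 × 0.0097917 / (1 − (1+0.0097917)^−36) = $347.50.
Total interest on Offer 1 = 36 × $347.50 − $10,500 = $2,010.00.
Offer 2: at 8.75% the monthly rate is 0.0072917, so the payment is 10,500 × 0.0072917 / (1 − 1.0072917^−72) = $187.97.
Total interest on Offer 2 = 72 × $187.97 − $10,500 = $3,033.84.
Offer 1 is lower by $1,023.84.

Offer 1 by $1,024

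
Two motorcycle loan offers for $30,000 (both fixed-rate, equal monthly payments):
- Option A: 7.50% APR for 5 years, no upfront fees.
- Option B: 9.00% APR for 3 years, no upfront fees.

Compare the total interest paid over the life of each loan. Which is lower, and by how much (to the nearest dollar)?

Option B by $1,725

Option A: monthly rate = 7.5%/12 = 0.0062500; payment = 30,000 × 0.0062500 / (1 − (1+0.0062500)^−60) = $601.14.
Total interest on Option A = 60 × $601.14 − $30,000 = $6,068.40.
Option B: at 9.00% the monthly rate is 0.0075000, so the payment is 30,000 × 0.0075000 / (1 − 1.0075000^−36) = $953.99.
Total interest on Option B = 36 × $953.99 − $30,000 = $4,343.64.
Option B is lower by $1,724.76.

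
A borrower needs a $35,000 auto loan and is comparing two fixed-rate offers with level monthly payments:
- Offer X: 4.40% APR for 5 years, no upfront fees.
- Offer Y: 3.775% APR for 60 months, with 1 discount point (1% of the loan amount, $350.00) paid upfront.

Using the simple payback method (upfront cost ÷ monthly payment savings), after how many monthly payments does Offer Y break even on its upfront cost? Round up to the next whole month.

Offer X: at 4.40% the monthly rate is 0.0036667, so the payment is 35,000 × 0.0036667 / (1 − 1.0036667^−60) = $650.92.
Offer Y: monthly rate = 3.775%/12 = 0.0031458; payment = 35,000 × 0.0031458 / (1 − (1+0.0031458)^−60) = $641.03.
Monthly savings = $650.92 − $641.03 = $9.89.
Break-even = $350.00 / $9.89 = 35.39 → 36 months.

36 months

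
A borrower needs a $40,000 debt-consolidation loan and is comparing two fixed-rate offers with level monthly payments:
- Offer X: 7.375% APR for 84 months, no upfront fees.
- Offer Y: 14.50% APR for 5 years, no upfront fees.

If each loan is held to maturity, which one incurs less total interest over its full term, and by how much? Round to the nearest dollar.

Offer X: monthly rate = 7.375%/12 = 0.0061458; payment = 40,000 × 0.0061458 / (1 − (1+0.0061458)^−84) = $611.07.
Total interest on Offer X = 84 × $611.07 − $40,000 = $11,329.88.
Offer Y: monthly rate = 14.5%/12 = 0.0120833; payment = 40,000 × 0.0120833 / (1 − (1+0.0120833)^−60) = $941.13.
Total interest on Offer Y = 60 × $941.13 − $40,000 = $16,467.80.
Offer X is lower by $5,137.92.

Offer X by $5,138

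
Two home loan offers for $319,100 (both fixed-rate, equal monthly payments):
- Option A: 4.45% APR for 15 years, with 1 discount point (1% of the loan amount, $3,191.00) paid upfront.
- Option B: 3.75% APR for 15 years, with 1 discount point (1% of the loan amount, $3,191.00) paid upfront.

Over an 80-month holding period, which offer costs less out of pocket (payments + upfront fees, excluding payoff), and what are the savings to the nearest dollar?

Option A: monthly rate = 4.45%/12 = 0.0037083; payment = 319,100 × 0.0037083 / (1 − (1+0.0037083)^−180) = $2,432.95.
Option B: monthly rate = 3.75%/12 = 0.0031250; payment = 319,100 × 0.0031250 / (1 − (1+0.0031250)^−180) = $2,320.57.
Over 80 months: Option A costs 80 × $2,432.95 + $3,191.00 = $197,827.00; Option B costs 80 × $2,320.57 + $3,191.00 = $188,836.60.
Option B is cheaper by $197,827.00 − $188,836.60 = $8,990.40.

Option B by $8,990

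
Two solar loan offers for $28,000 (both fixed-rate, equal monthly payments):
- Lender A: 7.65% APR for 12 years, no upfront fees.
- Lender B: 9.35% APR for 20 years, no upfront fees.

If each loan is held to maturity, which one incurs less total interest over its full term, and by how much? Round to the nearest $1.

Lender A: at 7.65% the monthly rate is 0.0063750, so the payment is 28,000 × 0.0063750 / (1 − 1.0063750^−144) = $297.74.
Total interest on Lender A = 144 × $297.74 − $28,000 = $14,874.56.
Lender B: at 9.35% the monthly rate is 0.0077917, so the payment is 28,000 × 0.0077917 / (1 − 1.0077917^−240) = $258.26.
Total interest on Lender B = 240 × $258.26 − $28,000 = $33,982.40.
Lender A is lower by $19,107.84.

Lender A by $19,108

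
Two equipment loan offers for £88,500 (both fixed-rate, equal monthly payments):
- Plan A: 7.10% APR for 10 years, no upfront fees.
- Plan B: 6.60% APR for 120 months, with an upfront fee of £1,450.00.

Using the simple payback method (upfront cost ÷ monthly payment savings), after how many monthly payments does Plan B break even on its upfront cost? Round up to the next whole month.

Plan A: monthly rate = 7.1%/12 = 0.0059167; payment = 88,500 × 0.0059167 / (1 − (1+0.0059167)^−120) = £1,032.13.
Plan B: at 6.60% the monthly rate is 0.0055000, so the payment is 88,500 × 0.0055000 / (1 − 1.0055000^−120) = £1,009.41.
Monthly savings = £1,032.13 − £1,009.41 = £22.72.
Break-even = £1,450.00 / £22.72 = 63.82 → 64 months.

64 months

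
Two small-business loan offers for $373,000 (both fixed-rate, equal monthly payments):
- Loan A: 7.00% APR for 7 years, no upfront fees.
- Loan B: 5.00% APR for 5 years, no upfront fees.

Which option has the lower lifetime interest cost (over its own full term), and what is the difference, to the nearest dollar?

Loan B by $50,546

Loan A: monthly rate = 7%/12 = 0.0058333; payment = 373,000 × 0.0058333 / (1 − (1+0.0058333)^−84) = $5,629.57.
Total interest on Loan A = 84 × $5,629.57 − $373,000 = $99,883.88.
Loan B: monthly rate = 5%/12 = 0.0041667; payment = 373,000 × 0.0041667 / (1 − (1+0.0041667)^−60) = $7,038.97.
Total interest on Loan B = 60 × $7,038.97 − $373,000 = $49,338.20.
Loan B is lower by $50,545.68.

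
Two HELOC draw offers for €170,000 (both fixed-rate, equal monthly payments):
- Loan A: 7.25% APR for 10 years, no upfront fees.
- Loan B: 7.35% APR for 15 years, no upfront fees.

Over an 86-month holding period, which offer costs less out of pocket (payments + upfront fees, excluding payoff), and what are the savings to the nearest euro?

Loan A: at 7.25% the monthly rate is 0.0060417, so the payment is 170,000 × 0.0060417 / (1 − 1.0060417^−120) = €1,995.82.
Loan B: monthly rate = 7.35%/12 = 0.0061250; payment = 170,000 × 0.0061250 / (1 − (1+0.0061250)^−180) = €1,561.47.
Over 86 months: Loan A costs 86 × €1,995.82 = €171,640.52; Loan B costs 86 × €1,561.47 = €134,286.42.
Loan B is cheaper by €171,640.52 − €134,286.42 = €37,354.10.

Loan B by €37,354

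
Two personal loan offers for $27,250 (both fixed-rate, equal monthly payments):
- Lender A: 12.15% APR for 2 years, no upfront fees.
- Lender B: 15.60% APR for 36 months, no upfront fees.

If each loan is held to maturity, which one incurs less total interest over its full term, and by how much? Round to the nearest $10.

Lender A by $3,460

Lender A: monthly rate = 12.15%/12 = 0.0101250; payment = 27,250 × 0.0101250 / (1 − (1+0.0101250)^−24) = $1,284.66.
Total interest on Lender A = 24 × $1,284.66 − $27,250 = $3,581.84.
Lender B: at 15.60% the monthly rate is 0.0130000, so the payment is 27,250 × 0.0130000 / (1 − 1.0130000^−36) = $952.66.
Total interest on Lender B = 36 × $952.66 − $27,250 = $7,045.76.
Lender A is lower by $3,463.92.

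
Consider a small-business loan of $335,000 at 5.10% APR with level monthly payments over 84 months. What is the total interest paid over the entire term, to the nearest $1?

Monthly rate = 5.1%/12 = 0.0042500; payment = 335,000 × 0.0042500 / (1 − (1+0.0042500)^−84) = $4,750.62.
Total paid = 84 × $4,750.62 = $399,052.08; interest = $399,052.08 − $335,000 = $64,052.08.

$64,052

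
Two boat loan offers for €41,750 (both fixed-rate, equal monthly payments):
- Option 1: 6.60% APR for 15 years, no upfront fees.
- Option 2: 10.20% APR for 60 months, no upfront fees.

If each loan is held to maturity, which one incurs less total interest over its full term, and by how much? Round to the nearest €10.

Option 2 by €12,410

Option 1: at 6.60% the monthly rate is 0.0055000, so the payment is 41,750 × 0.0055000 / (1 − 1.0055000^−180) = €365.99.
Total interest on Option 1 = 180 × €365.99 − €41,750 = €24,128.20.
Option 2: at 10.20% the monthly rate is 0.0085000, so the payment is 41,750 × 0.0085000 / (1 − 1.0085000^−60) = €891.18.
Total interest on Option 2 = 60 × €891.18 − €41,750 = €11,720.80.
Option 2 is lower by €12,407.40.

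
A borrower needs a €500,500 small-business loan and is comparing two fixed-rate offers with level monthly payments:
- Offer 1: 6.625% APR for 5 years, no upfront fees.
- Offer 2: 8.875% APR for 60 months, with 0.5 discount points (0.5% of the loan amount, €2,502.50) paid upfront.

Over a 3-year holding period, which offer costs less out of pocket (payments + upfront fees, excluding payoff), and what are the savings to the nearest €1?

Offer 1 by €21,836

Offer 1: monthly rate = 6.625%/12 = 0.0055208; payment = 500,500 × 0.0055208 / (1 − (1+0.0055208)^−60) = €9,822.19.
Offer 2: at 8.875% the monthly rate is 0.0073958, so the payment is 500,500 × 0.0073958 / (1 − 1.0073958^−60) = €10,359.22.
Over 36 months: Offer 1 costs 36 × €9,822.19 = €353,598.84; Offer 2 costs 36 × €10,359.22 + €2,502.50 = €375,434.42.
Offer 1 is cheaper by €375,434.42 − €353,598.84 = €21,835.58.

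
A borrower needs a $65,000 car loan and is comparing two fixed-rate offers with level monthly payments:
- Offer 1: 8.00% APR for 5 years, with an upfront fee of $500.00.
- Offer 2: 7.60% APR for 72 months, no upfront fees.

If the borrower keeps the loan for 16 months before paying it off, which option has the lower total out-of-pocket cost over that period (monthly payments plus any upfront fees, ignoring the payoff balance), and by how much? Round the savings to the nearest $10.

Offer 2 by $3,560

Offer 1: monthly rate = 8%/12 = 0.0066667; payment = 65,000 × 0.0066667 / (1 − (1+0.0066667)^−60) = $1,317.97.
Offer 2: at 7.60% the monthly rate is 0.0063333, so the payment is 65,000 × 0.0063333 / (1 − 1.0063333^−72) = $1,127.01.
Over 16 months: Offer 1 costs 16 × $1,317.97 + $500.00 = $21,587.52; Offer 2 costs 16 × $1,127.01 = $18,032.16.
Offer 2 is cheaper by $21,587.52 − $18,032.16 = $3,555.36.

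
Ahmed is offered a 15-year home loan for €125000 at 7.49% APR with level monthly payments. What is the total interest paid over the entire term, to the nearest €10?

€83,450

At 7.49% the monthly rate is 0.0062417, so the payment is 125,000 × 0.0062417 / (1 − 1.0062417^−180) = €1,158.06.
Total paid = 180 × €1,158.06 = €208,450.80; interest = €208,450.80 − €125,000 = €83,450.80.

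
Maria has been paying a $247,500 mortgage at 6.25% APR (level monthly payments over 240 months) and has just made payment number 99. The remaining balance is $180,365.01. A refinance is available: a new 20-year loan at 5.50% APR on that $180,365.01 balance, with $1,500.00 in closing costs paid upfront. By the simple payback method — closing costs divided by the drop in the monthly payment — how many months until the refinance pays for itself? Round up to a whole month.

Current payment = 247,500 × 6.25%/12 / (1 − (1+0.0052083)^−240) = $1,809.05.
Refinanced payment = 180,365.01 × 0.0045833 / (1 − (1+0.0045833)^−240) = $1,240.71.
Monthly savings = $1,809.05 − $1,240.71 = $568.34.
Break-even = $1,500.00 / $568.34 = 2.64 → 3 months.

3 months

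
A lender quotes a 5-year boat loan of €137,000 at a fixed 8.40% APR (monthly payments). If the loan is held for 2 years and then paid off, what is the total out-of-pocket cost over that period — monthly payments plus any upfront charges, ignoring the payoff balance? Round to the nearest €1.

€67,300

Monthly rate = 8.4%/12 = 0.0070000; payment = 137,000 × 0.0070000 / (1 − (1+0.0070000)^−60) = €2,804.17.
Total outlay = 24 × €2,804.17 = €67,300.08.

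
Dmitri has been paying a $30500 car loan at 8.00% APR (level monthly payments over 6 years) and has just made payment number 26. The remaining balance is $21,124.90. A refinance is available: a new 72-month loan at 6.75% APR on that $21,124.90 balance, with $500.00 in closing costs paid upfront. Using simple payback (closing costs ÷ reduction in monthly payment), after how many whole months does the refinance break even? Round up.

Current payment = 30,500 × 8%/12 / (1 − (1+0.0066667)^−72) = $534.76.
Refinanced payment = 21,124.90 × 0.0056250 / (1 − (1+0.0056250)^−72) = $357.63.
Monthly savings = $534.76 − $357.63 = $177.13.
Break-even = $500.00 / $177.13 = 2.82 → 3 months.

3 months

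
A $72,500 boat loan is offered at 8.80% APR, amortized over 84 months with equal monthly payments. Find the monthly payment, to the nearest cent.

Monthly rate = 8.8%/12 = 0.0073333; payment = 72,500 × 0.0073333 / (1 − (1+0.0073333)^−84) = $1,159.11.

$1,159.11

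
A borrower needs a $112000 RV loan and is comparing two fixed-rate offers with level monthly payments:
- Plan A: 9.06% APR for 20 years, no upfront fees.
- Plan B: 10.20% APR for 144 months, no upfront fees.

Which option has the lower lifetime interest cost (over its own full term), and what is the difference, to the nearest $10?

Plan A: monthly rate = 9.06%/12 = 0.0075500; payment = 112,000 × 0.0075500 / (1 − (1+0.0075500)^−240) = $1,012.02.
Total interest on Plan A = 240 × $1,012.02 − $112,000 = $130,884.80.
Plan B: monthly rate = 10.2%/12 = 0.0085000; payment = 112,000 × 0.0085000 / (1 − (1+0.0085000)^−144) = $1,351.46.
Total interest on Plan B = 144 × $1,351.46 − $112,000 = $82,610.24.
Plan B is lower by $48,274.56.

Plan B by $48,270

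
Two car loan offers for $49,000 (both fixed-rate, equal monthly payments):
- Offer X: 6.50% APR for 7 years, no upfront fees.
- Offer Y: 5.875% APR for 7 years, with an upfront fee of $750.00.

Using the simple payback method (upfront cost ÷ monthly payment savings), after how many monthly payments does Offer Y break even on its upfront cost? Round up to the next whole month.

Offer X: at 6.50% the monthly rate is 0.0054167, so the payment is 49,000 × 0.0054167 / (1 − 1.0054167^−84) = $727.62.
Offer Y: at 5.875% the monthly rate is 0.0048958, so the payment is 49,000 × 0.0048958 / (1 − 1.0048958^−84) = $712.89.
Monthly savings = $727.62 − $712.89 = $14.73.
Break-even = $750.00 / $14.73 = 50.92 → 51 months.

51 months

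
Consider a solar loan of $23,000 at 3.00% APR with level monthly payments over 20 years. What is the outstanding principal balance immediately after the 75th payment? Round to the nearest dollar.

$17,229

With monthly rate i = 3%/12 = 0.0025000, the balance after k of n payments is P · [(1+i)^n − (1+i)^k] / [(1+i)^n − 1].
(1+0.0025000)^240 = 1.82075500 and (1+0.0025000)^75 = 1.20594804, so the balance is 23,000 × (1.82075500 − 1.20594804) / (1.82075500 − 1) = $17,228.72.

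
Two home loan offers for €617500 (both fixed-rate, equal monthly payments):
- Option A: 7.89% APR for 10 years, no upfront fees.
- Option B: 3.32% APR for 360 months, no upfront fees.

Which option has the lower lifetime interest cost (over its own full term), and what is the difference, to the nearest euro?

Option A: at 7.89% the monthly rate is 0.0065750, so the payment is 617,500 × 0.0065750 / (1 − 1.0065750^−120) = €7,456.14.
Total interest on Option A = 120 × €7,456.14 − €617,500 = €277,236.80.
Option B: monthly rate = 3.32%/12 = 0.0027667; payment = 617,500 × 0.0027667 / (1 − (1+0.0027667)^−360) = €2,711.18.
Total interest on Option B = 360 × €2,711.18 − €617,500 = €358,524.80.
Option A is lower by €81,288.00.

Option A by €81,288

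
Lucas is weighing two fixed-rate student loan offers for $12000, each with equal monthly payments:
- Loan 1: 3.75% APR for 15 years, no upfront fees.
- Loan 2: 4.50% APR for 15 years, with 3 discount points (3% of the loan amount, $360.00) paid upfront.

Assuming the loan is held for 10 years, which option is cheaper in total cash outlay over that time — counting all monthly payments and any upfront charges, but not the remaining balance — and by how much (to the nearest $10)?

Loan 1 by $900

Loan 1: at 3.75% the monthly rate is 0.0031250, so the payment is 12,000 × 0.0031250 / (1 − 1.0031250^−180) = $87.27.
Loan 2: monthly rate = 4.5%/12 = 0.0037500; payment = 12,000 × 0.0037500 / (1 − (1+0.0037500)^−180) = $91.80.
Over 120 months: Loan 1 costs 120 × $87.27 = $10,472.40; Loan 2 costs 120 × $91.80 + $360.00 = $11,376.00.
Loan 1 is cheaper by $11,376.00 − $10,472.40 = $903.60.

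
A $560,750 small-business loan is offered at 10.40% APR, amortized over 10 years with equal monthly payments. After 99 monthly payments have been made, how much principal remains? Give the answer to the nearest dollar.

With monthly rate i = 10.4%/12 = 0.0086667, the balance after k of n payments is P · [(1+i)^n − (1+i)^k] / [(1+i)^n − 1].
(1+0.0086667)^120 = 2.81656823 and (1+0.0086667)^99 = 2.34973685, so the balance is 560,750 × (2.81656823 − 2.34973685) / (2.81656823 − 1) = $144,104.52.

$144,105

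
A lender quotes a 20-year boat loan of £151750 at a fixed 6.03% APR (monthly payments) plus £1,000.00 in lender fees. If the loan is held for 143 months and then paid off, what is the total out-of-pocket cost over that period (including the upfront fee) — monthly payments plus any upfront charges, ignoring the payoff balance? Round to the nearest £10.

At 6.03% the monthly rate is 0.0050250, so the payment is 151,750 × 0.0050250 / (1 − 1.0050250^−240) = £1,089.81.
Total outlay = 143 × £1,089.81 + £1,000.00 = £156,842.83.

£156,840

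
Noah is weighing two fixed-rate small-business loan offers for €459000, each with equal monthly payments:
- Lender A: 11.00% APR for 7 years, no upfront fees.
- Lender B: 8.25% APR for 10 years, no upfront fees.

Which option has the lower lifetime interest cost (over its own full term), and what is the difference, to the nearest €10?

Lender A: at 11.00% the monthly rate is 0.0091667, so the payment is 459,000 × 0.0091667 / (1 − 1.0091667^−84) = €7,859.20.
Total interest on Lender A = 84 × €7,859.20 − €459,000 = €201,172.80.
Lender B: at 8.25% the monthly rate is 0.0068750, so the payment is 459,000 × 0.0068750 / (1 − 1.0068750^−120) = €5,629.76.
Total interest on Lender B = 120 × €5,629.76 − €459,000 = €216,571.20.
Lender A is lower by €15,398.40.

Lender A by €15,400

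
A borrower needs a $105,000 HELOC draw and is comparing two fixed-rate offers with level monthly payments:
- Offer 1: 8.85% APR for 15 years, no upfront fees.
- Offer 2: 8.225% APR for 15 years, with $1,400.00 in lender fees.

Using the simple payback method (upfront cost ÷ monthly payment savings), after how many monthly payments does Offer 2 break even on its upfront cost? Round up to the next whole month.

Offer 1: at 8.85% the monthly rate is 0.0073750, so the payment is 105,000 × 0.0073750 / (1 − 1.0073750^−180) = $1,055.63.
Offer 2: monthly rate = 8.225%/12 = 0.0068542; payment = 105,000 × 0.0068542 / (1 − (1+0.0068542)^−180) = $1,017.12.
Monthly savings = $1,055.63 − $1,017.12 = $38.51.
Break-even = $1,400.00 / $38.51 = 36.35 → 37 months.

37 months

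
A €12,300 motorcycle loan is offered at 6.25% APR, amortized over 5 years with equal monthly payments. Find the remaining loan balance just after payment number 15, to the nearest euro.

€9,575

With monthly rate i = 6.25%/12 = 0.0052083, the balance after k of n payments is P · [(1+i)^n − (1+i)^k] / [(1+i)^n − 1].
(1+0.0052083)^60 = 1.36572990 and (1+0.0052083)^15 = 1.08103861, so the balance is 12,300 × (1.36572990 − 1.08103861) / (1.36572990 − 1) = €9,574.56.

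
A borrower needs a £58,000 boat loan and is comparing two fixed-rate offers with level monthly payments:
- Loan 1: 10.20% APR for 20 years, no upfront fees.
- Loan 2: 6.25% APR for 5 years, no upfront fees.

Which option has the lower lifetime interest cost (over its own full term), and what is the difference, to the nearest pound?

Loan 1: at 10.20% the monthly rate is 0.0085000, so the payment is 58,000 × 0.0085000 / (1 − 1.0085000^−240) = £567.42.
Total interest on Loan 1 = 240 × £567.42 − £58,000 = £78,180.80.
Loan 2: monthly rate = 6.25%/12 = 0.0052083; payment = 58,000 × 0.0052083 / (1 − (1+0.0052083)^−60) = £1,128.06.
Total interest on Loan 2 = 60 × £1,128.06 − £58,000 = £9,683.60.
Loan 2 is lower by £68,497.20.

Loan 2 by £68,497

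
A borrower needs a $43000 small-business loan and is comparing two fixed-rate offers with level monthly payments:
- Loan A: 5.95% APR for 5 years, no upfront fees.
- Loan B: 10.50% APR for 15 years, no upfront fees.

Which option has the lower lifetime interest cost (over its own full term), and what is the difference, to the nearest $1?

Loan A: monthly rate = 5.95%/12 = 0.0049583; payment = 43,000 × 0.0049583 / (1 − (1+0.0049583)^−60) = $830.31.
Total interest on Loan A = 60 × $830.31 − $43,000 = $6,818.60.
Loan B: monthly rate = 10.5%/12 = 0.0087500; payment = 43,000 × 0.0087500 / (1 − (1+0.0087500)^−180) = $475.32.
Total interest on Loan B = 180 × $475.32 − $43,000 = $42,557.60.
Loan A is lower by $35,739.00.

Loan A by $35,739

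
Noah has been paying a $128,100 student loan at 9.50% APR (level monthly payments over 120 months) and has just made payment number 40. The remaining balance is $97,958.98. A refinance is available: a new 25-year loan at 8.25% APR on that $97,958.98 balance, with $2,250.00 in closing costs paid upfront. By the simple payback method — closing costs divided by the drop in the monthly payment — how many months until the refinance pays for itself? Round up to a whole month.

Current payment = 128,100 × 9.5%/12 / (1 − (1+0.0079167)^−120) = $1,657.58.
Refinanced payment = 97,958.98 × 0.0068750 / (1 − (1+0.0068750)^−300) = $772.36.
Monthly savings = $1,657.58 − $772.36 = $885.22.
Break-even = $2,250.00 / $885.22 = 2.54 → 3 months.

3 months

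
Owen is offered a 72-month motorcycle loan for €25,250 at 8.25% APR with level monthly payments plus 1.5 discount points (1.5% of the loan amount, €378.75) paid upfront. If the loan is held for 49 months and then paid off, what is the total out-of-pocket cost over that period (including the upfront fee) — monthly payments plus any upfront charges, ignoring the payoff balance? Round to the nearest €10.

At 8.25% the monthly rate is 0.0068750, so the payment is 25,250 × 0.0068750 / (1 − 1.0068750^−72) = €445.80.
Total outlay = 49 × €445.80 + €378.75 = €22,222.95.

€22,220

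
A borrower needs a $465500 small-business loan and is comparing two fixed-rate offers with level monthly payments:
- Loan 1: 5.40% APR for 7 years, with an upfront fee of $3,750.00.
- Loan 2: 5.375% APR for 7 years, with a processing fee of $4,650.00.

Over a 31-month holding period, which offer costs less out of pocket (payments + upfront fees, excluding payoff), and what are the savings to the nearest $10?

Loan 1: at 5.40% the monthly rate is 0.0045000, so the payment is 465,500 × 0.0045000 / (1 − 1.0045000^−84) = $6,667.18.
Loan 2: at 5.375% the monthly rate is 0.0044792, so the payment is 465,500 × 0.0044792 / (1 − 1.0044792^−84) = $6,661.67.
Over 31 months: Loan 1 costs 31 × $6,667.18 + $3,750.00 = $210,432.58; Loan 2 costs 31 × $6,661.67 + $4,650.00 = $211,161.77.
Loan 1 is cheaper by $211,161.77 − $210,432.58 = $729.19.

Loan 1 by $730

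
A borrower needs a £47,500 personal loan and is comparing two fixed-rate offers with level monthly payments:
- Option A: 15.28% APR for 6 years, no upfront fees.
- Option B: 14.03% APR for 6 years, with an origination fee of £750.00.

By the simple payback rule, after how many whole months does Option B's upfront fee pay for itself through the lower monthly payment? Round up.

Option A: at 15.28% the monthly rate is 0.0127333, so the payment is 47,500 × 0.0127333 / (1 − 1.0127333^−72) = £1,011.62.
Option B: monthly rate = 14.03%/12 = 0.0116917; payment = 47,500 × 0.0116917 / (1 − (1+0.0116917)^−72) = £979.54.
Monthly savings = £1,011.62 − £979.54 = £32.08.
Break-even = £750.00 / £32.08 = 23.38 → 24 months.

24 months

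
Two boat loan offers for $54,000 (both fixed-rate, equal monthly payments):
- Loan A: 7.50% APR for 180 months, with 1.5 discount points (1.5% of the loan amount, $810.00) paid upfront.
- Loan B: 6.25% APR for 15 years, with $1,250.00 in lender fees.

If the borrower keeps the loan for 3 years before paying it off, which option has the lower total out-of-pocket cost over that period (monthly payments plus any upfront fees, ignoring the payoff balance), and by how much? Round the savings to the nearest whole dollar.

Loan B by $913

Loan A: monthly rate = 7.5%/12 = 0.0062500; payment = 54,000 × 0.0062500 / (1 − (1+0.0062500)^−180) = $500.59.
Loan B: at 6.25% the monthly rate is 0.0052083, so the payment is 54,000 × 0.0052083 / (1 − 1.0052083^−180) = $463.01.
Over 36 months: Loan A costs 36 × $500.59 + $810.00 = $18,831.24; Loan B costs 36 × $463.01 + $1,250.00 = $17,918.36.
Loan B is cheaper by $18,831.24 − $17,918.36 = $912.88.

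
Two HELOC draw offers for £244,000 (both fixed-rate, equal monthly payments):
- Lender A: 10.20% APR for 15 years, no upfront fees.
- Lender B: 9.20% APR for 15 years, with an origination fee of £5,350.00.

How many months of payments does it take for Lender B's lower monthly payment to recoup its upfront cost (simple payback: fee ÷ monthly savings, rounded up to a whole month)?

Lender A: at 10.20% the monthly rate is 0.0085000, so the payment is 244,000 × 0.0085000 / (1 − 1.0085000^−180) = £2,651.97.
Lender B: at 9.20% the monthly rate is 0.0076667, so the payment is 244,000 × 0.0076667 / (1 − 1.0076667^−180) = £2,503.92.
Monthly savings = £2,651.97 − £2,503.92 = £148.05.
Break-even = £5,350.00 / £148.05 = 36.14 → 37 months.

37 months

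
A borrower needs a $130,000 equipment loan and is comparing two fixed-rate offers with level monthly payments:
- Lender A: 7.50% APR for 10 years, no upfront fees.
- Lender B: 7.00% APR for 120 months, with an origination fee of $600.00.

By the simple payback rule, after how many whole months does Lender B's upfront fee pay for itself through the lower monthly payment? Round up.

18 months

Lender A: at 7.50% the monthly rate is 0.0062500, so the payment is 130,000 × 0.0062500 / (1 − 1.0062500^−120) = $1,543.12.
Lender B: monthly rate = 7%/12 = 0.0058333; payment = 130,000 × 0.0058333 / (1 − (1+0.0058333)^−120) = $1,509.41.
Monthly savings = $1,543.12 − $1,509.41 = $33.71.
Break-even = $600.00 / $33.71 = 17.80 → 18 months.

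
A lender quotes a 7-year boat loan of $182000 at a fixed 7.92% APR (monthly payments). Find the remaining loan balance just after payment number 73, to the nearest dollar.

With monthly rate i = 7.92%/12 = 0.0066000, the balance after k of n payments is P · [(1+i)^n − (1+i)^k] / [(1+i)^n − 1].
(1+0.0066000)^84 = 1.73772796 and (1+0.0066000)^73 = 1.61642516, so the balance is 182,000 × (1.73772796 − 1.61642516) / (1.73772796 − 1) = $29,925.81.

$29,926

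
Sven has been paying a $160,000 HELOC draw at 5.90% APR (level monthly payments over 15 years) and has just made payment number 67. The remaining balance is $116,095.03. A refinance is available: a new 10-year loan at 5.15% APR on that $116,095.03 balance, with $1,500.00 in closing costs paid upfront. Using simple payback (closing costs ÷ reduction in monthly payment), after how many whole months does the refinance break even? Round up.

Current payment = 160,000 × 5.9%/12 / (1 − (1+0.0049167)^−180) = $1,341.54.
Refinanced payment = 116,095.03 × 0.0042917 / (1 − (1+0.0042917)^−120) = $1,239.90.
Monthly savings = $1,341.54 − $1,239.90 = $101.64.
Break-even = $1,500.00 / $101.64 = 14.76 → 15 months.

15 months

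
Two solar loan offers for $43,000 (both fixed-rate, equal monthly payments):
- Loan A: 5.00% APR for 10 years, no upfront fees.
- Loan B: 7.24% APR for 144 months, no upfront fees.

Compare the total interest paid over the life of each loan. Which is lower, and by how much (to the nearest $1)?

Loan A: at 5.00% the monthly rate is 0.0041667, so the payment is 43,000 × 0.0041667 / (1 − 1.0041667^−120) = $456.08.
Total interest on Loan A = 120 × $456.08 − $43,000 = $11,729.60.
Loan B: monthly rate = 7.24%/12 = 0.0060333; payment = 43,000 × 0.0060333 / (1 − (1+0.0060333)^−144) = $447.72.
Total interest on Loan B = 144 × $447.72 − $43,000 = $21,471.68.
Loan A is lower by $9,742.08.

Loan A by $9,742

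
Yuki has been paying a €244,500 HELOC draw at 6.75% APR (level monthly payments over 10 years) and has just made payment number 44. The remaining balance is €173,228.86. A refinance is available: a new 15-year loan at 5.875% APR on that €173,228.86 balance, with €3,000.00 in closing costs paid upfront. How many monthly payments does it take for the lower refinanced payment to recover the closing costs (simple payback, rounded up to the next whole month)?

Current payment = 244,500 × 6.75%/12 / (1 − (1+0.0056250)^−120) = €2,807.45.
Refinanced payment = 173,228.86 × 0.0048958 / (1 − (1+0.0048958)^−180) = €1,450.13.
Monthly savings = €2,807.45 − €1,450.13 = €1,357.32.
Break-even = €3,000.00 / €1,357.32 = 2.21 → 3 months.

3 months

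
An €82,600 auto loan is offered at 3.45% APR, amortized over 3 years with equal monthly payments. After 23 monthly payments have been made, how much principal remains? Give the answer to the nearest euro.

With monthly rate i = 3.45%/12 = 0.0028750, the balance after k of n payments is P · [(1+i)^n − (1+i)^k] / [(1+i)^n − 1].
(1+0.0028750)^36 = 1.10888112 and (1+0.0028750)^23 = 1.06825890, so the balance is 82,600 × (1.10888112 − 1.06825890) / (1.10888112 − 1) = €30,817.05.

€30,817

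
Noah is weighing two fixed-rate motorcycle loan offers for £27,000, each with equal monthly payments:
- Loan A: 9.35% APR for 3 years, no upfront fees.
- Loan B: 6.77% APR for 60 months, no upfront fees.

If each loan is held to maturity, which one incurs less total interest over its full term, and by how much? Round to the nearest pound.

Loan A by £835

Loan A: at 9.35% the monthly rate is 0.0077917, so the payment is 27,000 × 0.0077917 / (1 − 1.0077917^−36) = £863.00.
Total interest on Loan A = 36 × £863.00 − £27,000 = £4,068.00.
Loan B: at 6.77% the monthly rate is 0.0056417, so the payment is 27,000 × 0.0056417 / (1 − 1.0056417^−60) = £531.71.
Total interest on Loan B = 60 × £531.71 − £27,000 = £4,902.60.
Loan A is lower by £834.60.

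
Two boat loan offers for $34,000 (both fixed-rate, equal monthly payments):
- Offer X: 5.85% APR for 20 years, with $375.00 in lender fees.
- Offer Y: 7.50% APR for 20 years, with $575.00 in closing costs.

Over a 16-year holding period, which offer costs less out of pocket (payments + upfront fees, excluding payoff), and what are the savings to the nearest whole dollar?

Offer X by $6,584

Offer X: monthly rate = 5.85%/12 = 0.0048750; payment = 34,000 × 0.0048750 / (1 − (1+0.0048750)^−240) = $240.65.
Offer Y: monthly rate = 7.5%/12 = 0.0062500; payment = 34,000 × 0.0062500 / (1 − (1+0.0062500)^−240) = $273.90.
Over 192 months: Offer X costs 192 × $240.65 + $375.00 = $46,579.80; Offer Y costs 192 × $273.90 + $575.00 = $53,163.80.
Offer X is cheaper by $53,163.80 − $46,579.80 = $6,584.00.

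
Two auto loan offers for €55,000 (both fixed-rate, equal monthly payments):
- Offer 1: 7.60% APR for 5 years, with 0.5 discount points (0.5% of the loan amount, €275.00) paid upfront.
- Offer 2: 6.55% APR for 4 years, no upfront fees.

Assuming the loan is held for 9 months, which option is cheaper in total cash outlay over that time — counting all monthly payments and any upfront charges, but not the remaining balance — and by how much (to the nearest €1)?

Offer 1 by €1,533

Offer 1: at 7.60% the monthly rate is 0.0063333, so the payment is 55,000 × 0.0063333 / (1 − 1.0063333^−60) = €1,104.70.
Offer 2: at 6.55% the monthly rate is 0.0054583, so the payment is 55,000 × 0.0054583 / (1 − 1.0054583^−48) = €1,305.59.
Over 9 months: Offer 1 costs 9 × €1,104.70 + €275.00 = €10,217.30; Offer 2 costs 9 × €1,305.59 = €11,750.31.
Offer 1 is cheaper by €11,750.31 − €10,217.30 = €1,533.01.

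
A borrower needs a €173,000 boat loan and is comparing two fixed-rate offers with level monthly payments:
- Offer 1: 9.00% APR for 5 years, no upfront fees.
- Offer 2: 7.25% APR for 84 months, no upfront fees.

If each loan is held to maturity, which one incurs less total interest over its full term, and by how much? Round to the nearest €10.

Offer 1 by €5,640

Offer 1: at 9.00% the monthly rate is 0.0075000, so the payment is 173,000 × 0.0075000 / (1 − 1.0075000^−60) = €3,591.20.
Total interest on Offer 1 = 60 × €3,591.20 − €173,000 = €42,472.00.
Offer 2: at 7.25% the monthly rate is 0.0060417, so the payment is 173,000 × 0.0060417 / (1 − 1.0060417^−84) = €2,632.23.
Total interest on Offer 2 = 84 × €2,632.23 − €173,000 = €48,107.32.
Offer 1 is lower by €5,635.32.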